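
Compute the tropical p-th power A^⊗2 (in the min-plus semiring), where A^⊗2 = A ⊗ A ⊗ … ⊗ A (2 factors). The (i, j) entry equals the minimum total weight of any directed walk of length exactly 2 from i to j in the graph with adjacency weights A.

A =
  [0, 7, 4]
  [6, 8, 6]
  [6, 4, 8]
A^⊗2 =
  [0, 7, 4]
  [6, 10, 10]
  [6, 12, 10]

Each entry (A^⊗2)_ij equals the minimum over all length-2 walks i = v_0 → v_1 → … → v_2 = j of Σ_t A[v_t][v_{t+1}]. For example, for (i, j) = (0, 2) we minimise over 3 possible intermediate vertex sequences; the minimum is 4, attained along the walk 0 → 0 → 2.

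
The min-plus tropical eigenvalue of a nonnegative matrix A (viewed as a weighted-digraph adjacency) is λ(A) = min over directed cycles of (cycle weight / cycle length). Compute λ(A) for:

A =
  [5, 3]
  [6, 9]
λ(A) = 9/2

Enumerate directed cycles and compute their means (weight / length). Sample:
  cycle 0 → 0: weight = 5, length = 1, mean = 5/1 ≈ 5.000
  cycle 1 → 1: weight = 9, length = 1, mean = 9/1 ≈ 9.000
  cycle 0 → 1 → 0: weight = 9, length = 2, mean = 9/2 ≈ 4.500
  cycle 1 → 0 → 1: weight = 9, length = 2, mean = 9/2 ≈ 4.500
Minimum mean = 4.500, attained e.g. along the cycle 0 → 1 → 0 with weight 9 and length 2. So λ(A) = 9/2 = 9/2.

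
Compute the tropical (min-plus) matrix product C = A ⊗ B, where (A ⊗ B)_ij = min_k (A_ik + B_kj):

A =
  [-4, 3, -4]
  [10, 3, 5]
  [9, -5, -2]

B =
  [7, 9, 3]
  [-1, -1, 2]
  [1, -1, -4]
A ⊗ B =
  [-3, -5, -8]
  [2, 2, 1]
  [-6, -6, -6]

Apply the min-plus product entry-by-entry:
  C[0][0] = min over k of (A[0][0] + B[0][0] = -4 + 7 = 3, A[0][1] + B[1][0] = 3 + -1 = 2, A[0][2] + B[2][0] = -4 + 1 = -3) = -3 (attained at k = 2)
  C[0][1] = min over k of (A[0][0] + B[0][1] = -4 + 9 = 5, A[0][1] + B[1][1] = 3 + -1 = 2, A[0][2] + B[2][1] = -4 + -1 = -5) = -5 (attained at k = 2)
  C[0][2] = min over k of (A[0][0] + B[0][2] = -4 + 3 = -1, A[0][1] + B[1][2] = 3 + 2 = 5, A[0][2] + B[2][2] = -4 + -4 = -8) = -8 (attained at k = 2)
  C[1][0] = min over k of (A[1][0] + B[0][0] = 10 + 7 = 17, A[1][1] + B[1][0] = 3 + -1 = 2, A[1][2] + B[2][0] = 5 + 1 = 6) = 2 (attained at k = 1)
  C[1][1] = min over k of (A[1][0] + B[0][1] = 10 + 9 = 19, A[1][1] + B[1][1] = 3 + -1 = 2, A[1][2] + B[2][1] = 5 + -1 = 4) = 2 (attained at k = 1)
  C[1][2] = min over k of (A[1][0] + B[0][2] = 10 + 3 = 13, A[1][1] + B[1][2] = 3 + 2 = 5, A[1][2] + B[2][2] = 5 + -4 = 1) = 1 (attained at k = 2)
  C[2][0] = min over k of (A[2][0] + B[0][0] = 9 + 7 = 16, A[2][1] + B[1][0] = -5 + -1 = -6, A[2][2] + B[2][0] = -2 + 1 = -1) = -6 (attained at k = 1)
  C[2][1] = min over k of (A[2][0] + B[0][1] = 9 + 9 = 18, A[2][1] + B[1][1] = -5 + -1 = -6, A[2][2] + B[2][1] = -2 + -1 = -3) = -6 (attained at k = 1)
  C[2][2] = min over k of (A[2][0] + B[0][2] = 9 + 3 = 12, A[2][1] + B[1][2] = -5 + 2 = -3, A[2][2] + B[2][2] = -2 + -4 = -6) = -6 (attained at k = 2)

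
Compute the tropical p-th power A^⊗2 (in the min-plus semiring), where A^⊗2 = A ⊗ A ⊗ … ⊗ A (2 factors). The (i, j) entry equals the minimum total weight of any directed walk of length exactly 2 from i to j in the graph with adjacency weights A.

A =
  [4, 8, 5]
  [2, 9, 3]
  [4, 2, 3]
A^⊗2 =
  [8, 7, 8]
  [6, 5, 6]
  [4, 5, 5]

Each entry (A^⊗2)_ij equals the minimum over all length-2 walks i = v_0 → v_1 → … → v_2 = j of Σ_t A[v_t][v_{t+1}]. For example, for (i, j) = (0, 2) we minimise over 3 possible intermediate vertex sequences; the minimum is 8, attained along the walk 0 → 2 → 2.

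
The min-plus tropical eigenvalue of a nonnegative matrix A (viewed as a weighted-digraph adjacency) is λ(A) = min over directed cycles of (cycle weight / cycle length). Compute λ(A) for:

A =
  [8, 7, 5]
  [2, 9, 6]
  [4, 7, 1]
λ(A) = 1

Enumerate directed cycles and compute their means (weight / length). Sample:
  cycle 0 → 0: weight = 8, length = 1, mean = 8/1 ≈ 8.000
  cycle 1 → 1: weight = 9, length = 1, mean = 9/1 ≈ 9.000
  cycle 2 → 2: weight = 1, length = 1, mean = 1/1 ≈ 1.000
  cycle 0 → 1 → 0: weight = 9, length = 2, mean = 9/2 ≈ 4.500
  cycle 0 → 2 → 0: weight = 9, length = 2, mean = 9/2 ≈ 4.500
  cycle 1 → 0 → 1: weight = 9, length = 2, mean = 9/2 ≈ 4.500
Minimum mean = 1.000, attained e.g. along the cycle 2 → 2 with weight 1 and length 1. So λ(A) = 1/1 = 1.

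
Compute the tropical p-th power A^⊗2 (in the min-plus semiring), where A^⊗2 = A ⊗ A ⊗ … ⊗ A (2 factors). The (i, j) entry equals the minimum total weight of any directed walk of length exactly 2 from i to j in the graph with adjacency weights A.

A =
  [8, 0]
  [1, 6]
A^⊗2 =
  [1, 6]
  [7, 1]

Each entry (A^⊗2)_ij equals the minimum over all length-2 walks i = v_0 → v_1 → … → v_2 = j of Σ_t A[v_t][v_{t+1}]. For example, for (i, j) = (0, 1) we minimise over 2 possible intermediate vertex sequences; the minimum is 6, attained along the walk 0 → 1 → 1.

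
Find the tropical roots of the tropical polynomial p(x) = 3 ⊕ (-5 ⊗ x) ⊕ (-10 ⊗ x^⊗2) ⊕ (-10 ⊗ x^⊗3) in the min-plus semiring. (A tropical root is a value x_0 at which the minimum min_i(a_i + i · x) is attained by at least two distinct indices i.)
Roots: {0, 5, 8}

Each tropical root is a break point of the lower envelope of the lines y = a_i + i · x (there are 4 lines, with slopes 0, 1, ..., 3). Only the lines that attain the minimum somewhere contribute to roots; other lines are dominated. Here the surviving (envelope) indices are i = 3, i = 2, i = 1, i = 0.
Intersections between consecutive envelope lines give the roots: for adjacent envelope indices i < j the intersection is x = (a_i − a_j) / (j − i). Reading off the sorted break points: {0, 5, 8}.
Verification: at each break x_0, at least two indices attain the minimum of min_i(a_i + i · x_0).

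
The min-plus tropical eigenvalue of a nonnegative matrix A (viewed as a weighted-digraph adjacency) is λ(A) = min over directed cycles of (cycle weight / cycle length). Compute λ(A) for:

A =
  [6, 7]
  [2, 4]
λ(A) = 4

Enumerate directed cycles and compute their means (weight / length). Sample:
  cycle 0 → 0: weight = 6, length = 1, mean = 6/1 ≈ 6.000
  cycle 1 → 1: weight = 4, length = 1, mean = 4/1 ≈ 4.000
  cycle 0 → 1 → 0: weight = 9, length = 2, mean = 9/2 ≈ 4.500
  cycle 1 → 0 → 1: weight = 9, length = 2, mean = 9/2 ≈ 4.500
Minimum mean = 4.000, attained e.g. along the cycle 1 → 1 with weight 4 and length 1. So λ(A) = 4/1 = 4.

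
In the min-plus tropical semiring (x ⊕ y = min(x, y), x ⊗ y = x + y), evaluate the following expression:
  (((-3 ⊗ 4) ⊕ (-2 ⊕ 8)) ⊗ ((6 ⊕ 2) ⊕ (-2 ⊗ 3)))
(((-3 ⊗ 4) ⊕ (-2 ⊕ 8)) ⊗ ((6 ⊕ 2) ⊕ (-2 ⊗ 3))) = -1

Expand innermost to outermost. Recall ⊕ takes the minimum of its arguments and ⊗ takes their sum. Working out the expression (((-3 ⊗ 4) ⊕ (-2 ⊕ 8)) ⊗ ((6 ⊕ 2) ⊕ (-2 ⊗ 3))) gives -1.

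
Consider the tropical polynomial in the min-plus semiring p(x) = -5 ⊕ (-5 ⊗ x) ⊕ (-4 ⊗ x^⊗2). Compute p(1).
p(1) = -5

A tropical monomial a ⊗ x^⊗i evaluates to a + i · x. Evaluating each term at x = 1:
  Term 0 contributes -5 + 0 · 1 = -5
  Term 1 contributes -5 + 1 · 1 = -4
  Term 2 contributes -4 + 2 · 1 = -2
p(1) = ⊕ of these = min[-5, -4, -2] = -5.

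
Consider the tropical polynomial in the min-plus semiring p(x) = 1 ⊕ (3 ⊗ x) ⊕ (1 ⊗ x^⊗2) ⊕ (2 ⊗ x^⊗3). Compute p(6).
p(6) = 1

A tropical monomial a ⊗ x^⊗i evaluates to a + i · x. Evaluating each term at x = 6:
  Term 0 contributes 1 + 0 · 6 = 1
  Term 1 contributes 3 + 1 · 6 = 9
  Term 2 contributes 1 + 2 · 6 = 13
  Term 3 contributes 2 + 3 · 6 = 20
p(6) = ⊕ of these = min[1, 9, 13, 20] = 1.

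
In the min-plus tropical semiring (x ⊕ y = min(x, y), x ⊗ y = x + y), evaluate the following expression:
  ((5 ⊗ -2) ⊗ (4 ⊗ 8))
((5 ⊗ -2) ⊗ (4 ⊗ 8)) = 15

Expand innermost to outermost. Recall ⊕ takes the minimum of its arguments and ⊗ takes their sum. Working out the expression ((5 ⊗ -2) ⊗ (4 ⊗ 8)) gives 15.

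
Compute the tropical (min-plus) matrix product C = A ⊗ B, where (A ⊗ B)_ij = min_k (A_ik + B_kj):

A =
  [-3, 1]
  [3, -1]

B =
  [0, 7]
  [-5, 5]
A ⊗ B =
  [-4, 4]
  [-6, 4]

Apply the min-plus product entry-by-entry:
  C[0][0] = min over k of (A[0][0] + B[0][0] = -3 + 0 = -3, A[0][1] + B[1][0] = 1 + -5 = -4) = -4 (attained at k = 1)
  C[0][1] = min over k of (A[0][0] + B[0][1] = -3 + 7 = 4, A[0][1] + B[1][1] = 1 + 5 = 6) = 4 (attained at k = 0)
  C[1][0] = min over k of (A[1][0] + B[0][0] = 3 + 0 = 3, A[1][1] + B[1][0] = -1 + -5 = -6) = -6 (attained at k = 1)
  C[1][1] = min over k of (A[1][0] + B[0][1] = 3 + 7 = 10, A[1][1] + B[1][1] = -1 + 5 = 4) = 4 (attained at k = 1)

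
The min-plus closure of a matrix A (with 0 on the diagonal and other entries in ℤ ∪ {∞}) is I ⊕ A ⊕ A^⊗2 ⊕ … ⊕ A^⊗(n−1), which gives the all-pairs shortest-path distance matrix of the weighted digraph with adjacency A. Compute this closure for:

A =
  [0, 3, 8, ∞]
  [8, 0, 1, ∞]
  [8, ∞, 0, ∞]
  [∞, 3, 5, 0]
Closure =
  [0, 3, 4, ∞]
  [8, 0, 1, ∞]
  [8, 11, 0, ∞]
  [11, 3, 4, 0]

This is the Floyd-Warshall all-pairs shortest-path computation. For each intermediate vertex k = 0, 1, …, 3, update dist[i][j] ← min(dist[i][j], dist[i][k] + dist[k][j]). The final matrix gives, for each (i, j), the minimum total weight of any directed path from i to j (possibly empty when i = j).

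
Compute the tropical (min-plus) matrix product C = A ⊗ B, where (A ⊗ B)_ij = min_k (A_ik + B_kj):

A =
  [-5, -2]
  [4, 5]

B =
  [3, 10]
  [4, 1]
A ⊗ B =
  [-2, -1]
  [7, 6]

Apply the min-plus product entry-by-entry:
  C[0][0] = min over k of (A[0][0] + B[0][0] = -5 + 3 = -2, A[0][1] + B[1][0] = -2 + 4 = 2) = -2 (attained at k = 0)
  C[0][1] = min over k of (A[0][0] + B[0][1] = -5 + 10 = 5, A[0][1] + B[1][1] = -2 + 1 = -1) = -1 (attained at k = 1)
  C[1][0] = min over k of (A[1][0] + B[0][0] = 4 + 3 = 7, A[1][1] + B[1][0] = 5 + 4 = 9) = 7 (attained at k = 0)
  C[1][1] = min over k of (A[1][0] + B[0][1] = 4 + 10 = 14, A[1][1] + B[1][1] = 5 + 1 = 6) = 6 (attained at k = 1)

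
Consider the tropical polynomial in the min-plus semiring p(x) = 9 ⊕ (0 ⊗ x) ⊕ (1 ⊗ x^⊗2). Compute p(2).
p(2) = 2

A tropical monomial a ⊗ x^⊗i evaluates to a + i · x. Evaluating each term at x = 2:
  Term 0 contributes 9 + 0 · 2 = 9
  Term 1 contributes 0 + 1 · 2 = 2
  Term 2 contributes 1 + 2 · 2 = 5
p(2) = ⊕ of these = min[9, 2, 5] = 2.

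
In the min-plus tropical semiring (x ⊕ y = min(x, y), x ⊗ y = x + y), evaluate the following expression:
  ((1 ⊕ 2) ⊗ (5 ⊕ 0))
((1 ⊕ 2) ⊗ (5 ⊕ 0)) = 1

Expand innermost to outermost. Recall ⊕ takes the minimum of its arguments and ⊗ takes their sum. Working out the expression ((1 ⊕ 2) ⊗ (5 ⊕ 0)) gives 1.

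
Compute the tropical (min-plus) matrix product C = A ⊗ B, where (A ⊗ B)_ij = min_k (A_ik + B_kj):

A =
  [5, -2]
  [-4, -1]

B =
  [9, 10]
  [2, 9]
A ⊗ B =
  [0, 7]
  [1, 6]

Apply the min-plus product entry-by-entry:
  C[0][0] = min over k of (A[0][0] + B[0][0] = 5 + 9 = 14, A[0][1] + B[1][0] = -2 + 2 = 0) = 0 (attained at k = 1)
  C[0][1] = min over k of (A[0][0] + B[0][1] = 5 + 10 = 15, A[0][1] + B[1][1] = -2 + 9 = 7) = 7 (attained at k = 1)
  C[1][0] = min over k of (A[1][0] + B[0][0] = -4 + 9 = 5, A[1][1] + B[1][0] = -1 + 2 = 1) = 1 (attained at k = 1)
  C[1][1] = min over k of (A[1][0] + B[0][1] = -4 + 10 = 6, A[1][1] + B[1][1] = -1 + 9 = 8) = 6 (attained at k = 0)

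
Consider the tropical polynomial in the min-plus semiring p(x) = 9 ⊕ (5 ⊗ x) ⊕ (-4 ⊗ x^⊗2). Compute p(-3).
p(-3) = -10

A tropical monomial a ⊗ x^⊗i evaluates to a + i · x. Evaluating each term at x = -3:
  Term 0 contributes 9 + 0 · -3 = 9
  Term 1 contributes 5 + 1 · -3 = 2
  Term 2 contributes -4 + 2 · -3 = -10
p(-3) = ⊕ of these = min[9, 2, -10] = -10.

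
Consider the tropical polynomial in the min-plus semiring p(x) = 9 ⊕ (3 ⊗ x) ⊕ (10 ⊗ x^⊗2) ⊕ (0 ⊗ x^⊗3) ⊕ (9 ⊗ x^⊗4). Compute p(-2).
p(-2) = -6

A tropical monomial a ⊗ x^⊗i evaluates to a + i · x. Evaluating each term at x = -2:
  Term 0 contributes 9 + 0 · -2 = 9
  Term 1 contributes 3 + 1 · -2 = 1
  Term 2 contributes 10 + 2 · -2 = 6
  Term 3 contributes 0 + 3 · -2 = -6
  Term 4 contributes 9 + 4 · -2 = 1
p(-2) = ⊕ of these = min[9, 1, 6, -6, 1] = -6.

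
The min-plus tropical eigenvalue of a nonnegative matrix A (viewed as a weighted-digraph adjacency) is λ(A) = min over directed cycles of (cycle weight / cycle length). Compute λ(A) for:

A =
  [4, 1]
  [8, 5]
λ(A) = 4

Enumerate directed cycles and compute their means (weight / length). Sample:
  cycle 0 → 0: weight = 4, length = 1, mean = 4/1 ≈ 4.000
  cycle 1 → 1: weight = 5, length = 1, mean = 5/1 ≈ 5.000
  cycle 0 → 1 → 0: weight = 9, length = 2, mean = 9/2 ≈ 4.500
  cycle 1 → 0 → 1: weight = 9, length = 2, mean = 9/2 ≈ 4.500
Minimum mean = 4.000, attained e.g. along the cycle 0 → 0 with weight 4 and length 1. So λ(A) = 4/1 = 4.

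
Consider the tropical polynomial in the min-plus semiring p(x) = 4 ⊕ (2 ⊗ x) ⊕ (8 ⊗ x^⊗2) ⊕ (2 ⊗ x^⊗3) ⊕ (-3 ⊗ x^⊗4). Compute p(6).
p(6) = 4

A tropical monomial a ⊗ x^⊗i evaluates to a + i · x. Evaluating each term at x = 6:
  Term 0 contributes 4 + 0 · 6 = 4
  Term 1 contributes 2 + 1 · 6 = 8
  Term 2 contributes 8 + 2 · 6 = 20
  Term 3 contributes 2 + 3 · 6 = 20
  Term 4 contributes -3 + 4 · 6 = 21
p(6) = ⊕ of these = min[4, 8, 20, 20, 21] = 4.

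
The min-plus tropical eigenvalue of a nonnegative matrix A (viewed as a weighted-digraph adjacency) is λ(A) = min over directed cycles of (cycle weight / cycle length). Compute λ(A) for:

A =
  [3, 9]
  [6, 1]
λ(A) = 1

Enumerate directed cycles and compute their means (weight / length). Sample:
  cycle 0 → 0: weight = 3, length = 1, mean = 3/1 ≈ 3.000
  cycle 1 → 1: weight = 1, length = 1, mean = 1/1 ≈ 1.000
  cycle 0 → 1 → 0: weight = 15, length = 2, mean = 15/2 ≈ 7.500
  cycle 1 → 0 → 1: weight = 15, length = 2, mean = 15/2 ≈ 7.500
Minimum mean = 1.000, attained e.g. along the cycle 1 → 1 with weight 1 and length 1. So λ(A) = 1/1 = 1.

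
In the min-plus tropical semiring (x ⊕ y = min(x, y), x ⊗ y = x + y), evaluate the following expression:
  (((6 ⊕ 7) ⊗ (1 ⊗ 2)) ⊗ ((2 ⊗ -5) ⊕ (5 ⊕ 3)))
(((6 ⊕ 7) ⊗ (1 ⊗ 2)) ⊗ ((2 ⊗ -5) ⊕ (5 ⊕ 3))) = 6

Expand innermost to outermost. Recall ⊕ takes the minimum of its arguments and ⊗ takes their sum. Working out the expression (((6 ⊕ 7) ⊗ (1 ⊗ 2)) ⊗ ((2 ⊗ -5) ⊕ (5 ⊕ 3))) gives 6.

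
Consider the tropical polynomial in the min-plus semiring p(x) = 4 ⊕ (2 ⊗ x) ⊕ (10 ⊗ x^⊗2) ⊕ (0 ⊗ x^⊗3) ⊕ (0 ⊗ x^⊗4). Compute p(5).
p(5) = 4

A tropical monomial a ⊗ x^⊗i evaluates to a + i · x. Evaluating each term at x = 5:
  Term 0 contributes 4 + 0 · 5 = 4
  Term 1 contributes 2 + 1 · 5 = 7
  Term 2 contributes 10 + 2 · 5 = 20
  Term 3 contributes 0 + 3 · 5 = 15
  Term 4 contributes 0 + 4 · 5 = 20
p(5) = ⊕ of these = min[4, 7, 20, 15, 20] = 4.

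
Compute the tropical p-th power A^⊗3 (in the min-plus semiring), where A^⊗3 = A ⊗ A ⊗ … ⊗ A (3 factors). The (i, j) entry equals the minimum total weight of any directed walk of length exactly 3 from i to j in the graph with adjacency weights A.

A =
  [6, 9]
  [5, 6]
A^⊗3 =
  [18, 21]
  [17, 18]

Each entry (A^⊗3)_ij equals the minimum over all length-3 walks i = v_0 → v_1 → … → v_3 = j of Σ_t A[v_t][v_{t+1}]. For example, for (i, j) = (0, 1) we minimise over 4 possible intermediate vertex sequences; the minimum is 21, attained along the walk 0 → 0 → 0 → 1.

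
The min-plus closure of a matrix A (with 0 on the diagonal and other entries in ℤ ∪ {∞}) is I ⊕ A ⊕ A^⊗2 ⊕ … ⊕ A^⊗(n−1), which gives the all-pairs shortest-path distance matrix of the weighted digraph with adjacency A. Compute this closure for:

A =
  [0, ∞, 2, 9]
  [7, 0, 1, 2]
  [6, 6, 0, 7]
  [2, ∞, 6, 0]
Closure =
  [0, 8, 2, 9]
  [4, 0, 1, 2]
  [6, 6, 0, 7]
  [2, 10, 4, 0]

This is the Floyd-Warshall all-pairs shortest-path computation. For each intermediate vertex k = 0, 1, …, 3, update dist[i][j] ← min(dist[i][j], dist[i][k] + dist[k][j]). The final matrix gives, for each (i, j), the minimum total weight of any directed path from i to j (possibly empty when i = j).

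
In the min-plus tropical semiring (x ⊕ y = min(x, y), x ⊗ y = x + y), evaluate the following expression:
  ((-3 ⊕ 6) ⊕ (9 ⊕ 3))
((-3 ⊕ 6) ⊕ (9 ⊕ 3)) = -3

Expand innermost to outermost. Recall ⊕ takes the minimum of its arguments and ⊗ takes their sum. Working out the expression ((-3 ⊕ 6) ⊕ (9 ⊕ 3)) gives -3.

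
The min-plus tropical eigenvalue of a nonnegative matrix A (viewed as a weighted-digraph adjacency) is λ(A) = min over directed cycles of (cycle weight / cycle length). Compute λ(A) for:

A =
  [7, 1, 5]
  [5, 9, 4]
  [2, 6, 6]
λ(A) = 7/3

Enumerate directed cycles and compute their means (weight / length). Sample:
  cycle 0 → 0: weight = 7, length = 1, mean = 7/1 ≈ 7.000
  cycle 1 → 1: weight = 9, length = 1, mean = 9/1 ≈ 9.000
  cycle 2 → 2: weight = 6, length = 1, mean = 6/1 ≈ 6.000
  cycle 0 → 1 → 0: weight = 6, length = 2, mean = 6/2 ≈ 3.000
  cycle 0 → 2 → 0: weight = 7, length = 2, mean = 7/2 ≈ 3.500
  cycle 1 → 0 → 1: weight = 6, length = 2, mean = 6/2 ≈ 3.000
Minimum mean = 2.333, attained e.g. along the cycle 0 → 1 → 2 → 0 with weight 7 and length 3. So λ(A) = 7/3 = 7/3.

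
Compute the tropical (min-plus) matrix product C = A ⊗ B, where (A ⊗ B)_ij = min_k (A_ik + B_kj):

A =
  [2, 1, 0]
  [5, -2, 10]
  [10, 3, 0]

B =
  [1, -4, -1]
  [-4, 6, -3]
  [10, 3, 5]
A ⊗ B =
  [-3, -2, -2]
  [-6, 1, -5]
  [-1, 3, 0]

Apply the min-plus product entry-by-entry:
  C[0][0] = min over k of (A[0][0] + B[0][0] = 2 + 1 = 3, A[0][1] + B[1][0] = 1 + -4 = -3, A[0][2] + B[2][0] = 0 + 10 = 10) = -3 (attained at k = 1)
  C[0][1] = min over k of (A[0][0] + B[0][1] = 2 + -4 = -2, A[0][1] + B[1][1] = 1 + 6 = 7, A[0][2] + B[2][1] = 0 + 3 = 3) = -2 (attained at k = 0)
  C[0][2] = min over k of (A[0][0] + B[0][2] = 2 + -1 = 1, A[0][1] + B[1][2] = 1 + -3 = -2, A[0][2] + B[2][2] = 0 + 5 = 5) = -2 (attained at k = 1)
  C[1][0] = min over k of (A[1][0] + B[0][0] = 5 + 1 = 6, A[1][1] + B[1][0] = -2 + -4 = -6, A[1][2] + B[2][0] = 10 + 10 = 20) = -6 (attained at k = 1)
  C[1][1] = min over k of (A[1][0] + B[0][1] = 5 + -4 = 1, A[1][1] + B[1][1] = -2 + 6 = 4, A[1][2] + B[2][1] = 10 + 3 = 13) = 1 (attained at k = 0)
  C[1][2] = min over k of (A[1][0] + B[0][2] = 5 + -1 = 4, A[1][1] + B[1][2] = -2 + -3 = -5, A[1][2] + B[2][2] = 10 + 5 = 15) = -5 (attained at k = 1)
  C[2][0] = min over k of (A[2][0] + B[0][0] = 10 + 1 = 11, A[2][1] + B[1][0] = 3 + -4 = -1, A[2][2] + B[2][0] = 0 + 10 = 10) = -1 (attained at k = 1)
  C[2][1] = min over k of (A[2][0] + B[0][1] = 10 + -4 = 6, A[2][1] + B[1][1] = 3 + 6 = 9, A[2][2] + B[2][1] = 0 + 3 = 3) = 3 (attained at k = 2)
  C[2][2] = min over k of (A[2][0] + B[0][2] = 10 + -1 = 9, A[2][1] + B[1][2] = 3 + -3 = 0, A[2][2] + B[2][2] = 0 + 5 = 5) = 0 (attained at k = 1)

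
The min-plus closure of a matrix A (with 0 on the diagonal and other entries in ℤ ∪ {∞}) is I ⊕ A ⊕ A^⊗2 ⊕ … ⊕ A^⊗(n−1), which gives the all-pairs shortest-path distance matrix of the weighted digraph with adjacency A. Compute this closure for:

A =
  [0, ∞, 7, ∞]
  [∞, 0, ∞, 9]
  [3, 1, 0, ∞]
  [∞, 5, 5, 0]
Closure =
  [0, 8, 7, 17]
  [17, 0, 14, 9]
  [3, 1, 0, 10]
  [8, 5, 5, 0]

This is the Floyd-Warshall all-pairs shortest-path computation. For each intermediate vertex k = 0, 1, …, 3, update dist[i][j] ← min(dist[i][j], dist[i][k] + dist[k][j]). The final matrix gives, for each (i, j), the minimum total weight of any directed path from i to j (possibly empty when i = j).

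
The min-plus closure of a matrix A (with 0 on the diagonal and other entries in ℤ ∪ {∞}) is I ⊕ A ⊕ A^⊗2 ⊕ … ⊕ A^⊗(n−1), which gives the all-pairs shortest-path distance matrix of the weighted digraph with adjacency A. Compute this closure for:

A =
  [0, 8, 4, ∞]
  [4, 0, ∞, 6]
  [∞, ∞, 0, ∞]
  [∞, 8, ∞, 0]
Closure =
  [0, 8, 4, 14]
  [4, 0, 8, 6]
  [∞, ∞, 0, ∞]
  [12, 8, 16, 0]

This is the Floyd-Warshall all-pairs shortest-path computation. For each intermediate vertex k = 0, 1, …, 3, update dist[i][j] ← min(dist[i][j], dist[i][k] + dist[k][j]). The final matrix gives, for each (i, j), the minimum total weight of any directed path from i to j (possibly empty when i = j).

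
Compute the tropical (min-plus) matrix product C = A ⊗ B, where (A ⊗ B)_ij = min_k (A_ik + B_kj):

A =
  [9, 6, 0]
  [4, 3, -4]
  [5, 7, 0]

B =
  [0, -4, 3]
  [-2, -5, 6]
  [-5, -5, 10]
A ⊗ B =
  [-5, -5, 10]
  [-9, -9, 6]
  [-5, -5, 8]

Apply the min-plus product entry-by-entry:
  C[0][0] = min over k of (A[0][0] + B[0][0] = 9 + 0 = 9, A[0][1] + B[1][0] = 6 + -2 = 4, A[0][2] + B[2][0] = 0 + -5 = -5) = -5 (attained at k = 2)
  C[0][1] = min over k of (A[0][0] + B[0][1] = 9 + -4 = 5, A[0][1] + B[1][1] = 6 + -5 = 1, A[0][2] + B[2][1] = 0 + -5 = -5) = -5 (attained at k = 2)
  C[0][2] = min over k of (A[0][0] + B[0][2] = 9 + 3 = 12, A[0][1] + B[1][2] = 6 + 6 = 12, A[0][2] + B[2][2] = 0 + 10 = 10) = 10 (attained at k = 2)
  C[1][0] = min over k of (A[1][0] + B[0][0] = 4 + 0 = 4, A[1][1] + B[1][0] = 3 + -2 = 1, A[1][2] + B[2][0] = -4 + -5 = -9) = -9 (attained at k = 2)
  C[1][1] = min over k of (A[1][0] + B[0][1] = 4 + -4 = 0, A[1][1] + B[1][1] = 3 + -5 = -2, A[1][2] + B[2][1] = -4 + -5 = -9) = -9 (attained at k = 2)
  C[1][2] = min over k of (A[1][0] + B[0][2] = 4 + 3 = 7, A[1][1] + B[1][2] = 3 + 6 = 9, A[1][2] + B[2][2] = -4 + 10 = 6) = 6 (attained at k = 2)
  C[2][0] = min over k of (A[2][0] + B[0][0] = 5 + 0 = 5, A[2][1] + B[1][0] = 7 + -2 = 5, A[2][2] + B[2][0] = 0 + -5 = -5) = -5 (attained at k = 2)
  C[2][1] = min over k of (A[2][0] + B[0][1] = 5 + -4 = 1, A[2][1] + B[1][1] = 7 + -5 = 2, A[2][2] + B[2][1] = 0 + -5 = -5) = -5 (attained at k = 2)
  C[2][2] = min over k of (A[2][0] + B[0][2] = 5 + 3 = 8, A[2][1] + B[1][2] = 7 + 6 = 13, A[2][2] + B[2][2] = 0 + 10 = 10) = 8 (attained at k = 0)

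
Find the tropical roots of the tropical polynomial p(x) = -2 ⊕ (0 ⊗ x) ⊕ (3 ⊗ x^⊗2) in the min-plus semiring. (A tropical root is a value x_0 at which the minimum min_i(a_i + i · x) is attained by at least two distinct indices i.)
Roots: {-3, -2}

Each tropical root is a break point of the lower envelope of the lines y = a_i + i · x (there are 3 lines, with slopes 0, 1, ..., 2). Only the lines that attain the minimum somewhere contribute to roots; other lines are dominated. Here the surviving (envelope) indices are i = 2, i = 1, i = 0.
Intersections between consecutive envelope lines give the roots: for adjacent envelope indices i < j the intersection is x = (a_i − a_j) / (j − i). Reading off the sorted break points: {-3, -2}.
Verification: at each break x_0, at least two indices attain the minimum of min_i(a_i + i · x_0).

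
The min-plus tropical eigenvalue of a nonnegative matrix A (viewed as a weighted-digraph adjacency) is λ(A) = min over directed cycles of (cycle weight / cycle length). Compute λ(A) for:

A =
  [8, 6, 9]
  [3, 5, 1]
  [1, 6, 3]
λ(A) = 8/3

Enumerate directed cycles and compute their means (weight / length). Sample:
  cycle 0 → 0: weight = 8, length = 1, mean = 8/1 ≈ 8.000
  cycle 1 → 1: weight = 5, length = 1, mean = 5/1 ≈ 5.000
  cycle 2 → 2: weight = 3, length = 1, mean = 3/1 ≈ 3.000
  cycle 0 → 1 → 0: weight = 9, length = 2, mean = 9/2 ≈ 4.500
  cycle 0 → 2 → 0: weight = 10, length = 2, mean = 10/2 ≈ 5.000
  cycle 1 → 0 → 1: weight = 9, length = 2, mean = 9/2 ≈ 4.500
Minimum mean = 2.667, attained e.g. along the cycle 0 → 1 → 2 → 0 with weight 8 and length 3. So λ(A) = 8/3 = 8/3.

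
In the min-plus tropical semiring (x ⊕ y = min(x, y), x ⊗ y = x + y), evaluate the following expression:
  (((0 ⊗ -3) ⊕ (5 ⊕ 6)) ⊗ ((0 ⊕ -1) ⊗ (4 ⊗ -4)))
(((0 ⊗ -3) ⊕ (5 ⊕ 6)) ⊗ ((0 ⊕ -1) ⊗ (4 ⊗ -4))) = -4

Expand innermost to outermost. Recall ⊕ takes the minimum of its arguments and ⊗ takes their sum. Working out the expression (((0 ⊗ -3) ⊕ (5 ⊕ 6)) ⊗ ((0 ⊕ -1) ⊗ (4 ⊗ -4))) gives -4.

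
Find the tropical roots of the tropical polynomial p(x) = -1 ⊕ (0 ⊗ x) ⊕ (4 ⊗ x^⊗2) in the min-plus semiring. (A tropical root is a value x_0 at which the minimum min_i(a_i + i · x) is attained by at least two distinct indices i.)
Roots: {-4, -1}

Each tropical root is a break point of the lower envelope of the lines y = a_i + i · x (there are 3 lines, with slopes 0, 1, ..., 2). Only the lines that attain the minimum somewhere contribute to roots; other lines are dominated. Here the surviving (envelope) indices are i = 2, i = 1, i = 0.
Intersections between consecutive envelope lines give the roots: for adjacent envelope indices i < j the intersection is x = (a_i − a_j) / (j − i). Reading off the sorted break points: {-4, -1}.
Verification: at each break x_0, at least two indices attain the minimum of min_i(a_i + i · x_0).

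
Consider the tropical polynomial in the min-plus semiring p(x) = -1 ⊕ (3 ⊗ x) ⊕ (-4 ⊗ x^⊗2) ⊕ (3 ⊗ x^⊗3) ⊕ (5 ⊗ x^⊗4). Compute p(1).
p(1) = -2

A tropical monomial a ⊗ x^⊗i evaluates to a + i · x. Evaluating each term at x = 1:
  Term 0 contributes -1 + 0 · 1 = -1
  Term 1 contributes 3 + 1 · 1 = 4
  Term 2 contributes -4 + 2 · 1 = -2
  Term 3 contributes 3 + 3 · 1 = 6
  Term 4 contributes 5 + 4 · 1 = 9
p(1) = ⊕ of these = min[-1, 4, -2, 6, 9] = -2.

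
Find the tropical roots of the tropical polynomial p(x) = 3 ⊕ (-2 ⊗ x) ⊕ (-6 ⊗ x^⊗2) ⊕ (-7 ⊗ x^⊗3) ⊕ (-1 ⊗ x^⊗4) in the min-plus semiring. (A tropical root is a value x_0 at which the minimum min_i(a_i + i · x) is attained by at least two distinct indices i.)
Roots: {-6, 1, 4, 5}

Each tropical root is a break point of the lower envelope of the lines y = a_i + i · x (there are 5 lines, with slopes 0, 1, ..., 4). Only the lines that attain the minimum somewhere contribute to roots; other lines are dominated. Here the surviving (envelope) indices are i = 4, i = 3, i = 2, i = 1, i = 0.
Intersections between consecutive envelope lines give the roots: for adjacent envelope indices i < j the intersection is x = (a_i − a_j) / (j − i). Reading off the sorted break points: {-6, 1, 4, 5}.
Verification: at each break x_0, at least two indices attain the minimum of min_i(a_i + i · x_0).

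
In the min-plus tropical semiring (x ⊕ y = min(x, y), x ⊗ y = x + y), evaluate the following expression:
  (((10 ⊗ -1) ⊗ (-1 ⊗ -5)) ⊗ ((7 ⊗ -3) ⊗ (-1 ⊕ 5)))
(((10 ⊗ -1) ⊗ (-1 ⊗ -5)) ⊗ ((7 ⊗ -3) ⊗ (-1 ⊕ 5))) = 6

Expand innermost to outermost. Recall ⊕ takes the minimum of its arguments and ⊗ takes their sum. Working out the expression (((10 ⊗ -1) ⊗ (-1 ⊗ -5)) ⊗ ((7 ⊗ -3) ⊗ (-1 ⊕ 5))) gives 6.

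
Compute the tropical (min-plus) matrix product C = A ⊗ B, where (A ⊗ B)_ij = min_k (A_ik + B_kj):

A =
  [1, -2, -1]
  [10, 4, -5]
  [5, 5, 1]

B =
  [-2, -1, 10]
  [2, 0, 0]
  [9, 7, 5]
A ⊗ B =
  [-1, -2, -2]
  [4, 2, 0]
  [3, 4, 5]

Apply the min-plus product entry-by-entry:
  C[0][0] = min over k of (A[0][0] + B[0][0] = 1 + -2 = -1, A[0][1] + B[1][0] = -2 + 2 = 0, A[0][2] + B[2][0] = -1 + 9 = 8) = -1 (attained at k = 0)
  C[0][1] = min over k of (A[0][0] + B[0][1] = 1 + -1 = 0, A[0][1] + B[1][1] = -2 + 0 = -2, A[0][2] + B[2][1] = -1 + 7 = 6) = -2 (attained at k = 1)
  C[0][2] = min over k of (A[0][0] + B[0][2] = 1 + 10 = 11, A[0][1] + B[1][2] = -2 + 0 = -2, A[0][2] + B[2][2] = -1 + 5 = 4) = -2 (attained at k = 1)
  C[1][0] = min over k of (A[1][0] + B[0][0] = 10 + -2 = 8, A[1][1] + B[1][0] = 4 + 2 = 6, A[1][2] + B[2][0] = -5 + 9 = 4) = 4 (attained at k = 2)
  C[1][1] = min over k of (A[1][0] + B[0][1] = 10 + -1 = 9, A[1][1] + B[1][1] = 4 + 0 = 4, A[1][2] + B[2][1] = -5 + 7 = 2) = 2 (attained at k = 2)
  C[1][2] = min over k of (A[1][0] + B[0][2] = 10 + 10 = 20, A[1][1] + B[1][2] = 4 + 0 = 4, A[1][2] + B[2][2] = -5 + 5 = 0) = 0 (attained at k = 2)
  C[2][0] = min over k of (A[2][0] + B[0][0] = 5 + -2 = 3, A[2][1] + B[1][0] = 5 + 2 = 7, A[2][2] + B[2][0] = 1 + 9 = 10) = 3 (attained at k = 0)
  C[2][1] = min over k of (A[2][0] + B[0][1] = 5 + -1 = 4, A[2][1] + B[1][1] = 5 + 0 = 5, A[2][2] + B[2][1] = 1 + 7 = 8) = 4 (attained at k = 0)
  C[2][2] = min over k of (A[2][0] + B[0][2] = 5 + 10 = 15, A[2][1] + B[1][2] = 5 + 0 = 5, A[2][2] + B[2][2] = 1 + 5 = 6) = 5 (attained at k = 1)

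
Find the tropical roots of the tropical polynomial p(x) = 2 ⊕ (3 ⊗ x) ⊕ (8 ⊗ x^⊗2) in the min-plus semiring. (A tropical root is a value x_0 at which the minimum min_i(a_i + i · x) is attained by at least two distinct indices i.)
Roots: {-5, -1}

Each tropical root is a break point of the lower envelope of the lines y = a_i + i · x (there are 3 lines, with slopes 0, 1, ..., 2). Only the lines that attain the minimum somewhere contribute to roots; other lines are dominated. Here the surviving (envelope) indices are i = 2, i = 1, i = 0.
Intersections between consecutive envelope lines give the roots: for adjacent envelope indices i < j the intersection is x = (a_i − a_j) / (j − i). Reading off the sorted break points: {-5, -1}.
Verification: at each break x_0, at least two indices attain the minimum of min_i(a_i + i · x_0).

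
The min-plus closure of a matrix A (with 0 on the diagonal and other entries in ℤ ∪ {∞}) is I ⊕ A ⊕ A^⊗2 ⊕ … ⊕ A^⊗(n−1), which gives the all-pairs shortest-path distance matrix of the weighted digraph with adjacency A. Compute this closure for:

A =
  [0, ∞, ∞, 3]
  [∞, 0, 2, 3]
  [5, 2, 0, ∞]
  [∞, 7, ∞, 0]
Closure =
  [0, 10, 12, 3]
  [7, 0, 2, 3]
  [5, 2, 0, 5]
  [14, 7, 9, 0]

This is the Floyd-Warshall all-pairs shortest-path computation. For each intermediate vertex k = 0, 1, …, 3, update dist[i][j] ← min(dist[i][j], dist[i][k] + dist[k][j]). The final matrix gives, for each (i, j), the minimum total weight of any directed path from i to j (possibly empty when i = j).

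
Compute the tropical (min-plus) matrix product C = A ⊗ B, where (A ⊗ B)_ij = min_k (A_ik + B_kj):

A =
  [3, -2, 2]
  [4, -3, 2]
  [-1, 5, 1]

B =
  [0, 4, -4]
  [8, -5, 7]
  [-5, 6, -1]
A ⊗ B =
  [-3, -7, -1]
  [-3, -8, 0]
  [-4, 0, -5]

Apply the min-plus product entry-by-entry:
  C[0][0] = min over k of (A[0][0] + B[0][0] = 3 + 0 = 3, A[0][1] + B[1][0] = -2 + 8 = 6, A[0][2] + B[2][0] = 2 + -5 = -3) = -3 (attained at k = 2)
  C[0][1] = min over k of (A[0][0] + B[0][1] = 3 + 4 = 7, A[0][1] + B[1][1] = -2 + -5 = -7, A[0][2] + B[2][1] = 2 + 6 = 8) = -7 (attained at k = 1)
  C[0][2] = min over k of (A[0][0] + B[0][2] = 3 + -4 = -1, A[0][1] + B[1][2] = -2 + 7 = 5, A[0][2] + B[2][2] = 2 + -1 = 1) = -1 (attained at k = 0)
  C[1][0] = min over k of (A[1][0] + B[0][0] = 4 + 0 = 4, A[1][1] + B[1][0] = -3 + 8 = 5, A[1][2] + B[2][0] = 2 + -5 = -3) = -3 (attained at k = 2)
  C[1][1] = min over k of (A[1][0] + B[0][1] = 4 + 4 = 8, A[1][1] + B[1][1] = -3 + -5 = -8, A[1][2] + B[2][1] = 2 + 6 = 8) = -8 (attained at k = 1)
  C[1][2] = min over k of (A[1][0] + B[0][2] = 4 + -4 = 0, A[1][1] + B[1][2] = -3 + 7 = 4, A[1][2] + B[2][2] = 2 + -1 = 1) = 0 (attained at k = 0)
  C[2][0] = min over k of (A[2][0] + B[0][0] = -1 + 0 = -1, A[2][1] + B[1][0] = 5 + 8 = 13, A[2][2] + B[2][0] = 1 + -5 = -4) = -4 (attained at k = 2)
  C[2][1] = min over k of (A[2][0] + B[0][1] = -1 + 4 = 3, A[2][1] + B[1][1] = 5 + -5 = 0, A[2][2] + B[2][1] = 1 + 6 = 7) = 0 (attained at k = 1)
  C[2][2] = min over k of (A[2][0] + B[0][2] = -1 + -4 = -5, A[2][1] + B[1][2] = 5 + 7 = 12, A[2][2] + B[2][2] = 1 + -1 = 0) = -5 (attained at k = 0)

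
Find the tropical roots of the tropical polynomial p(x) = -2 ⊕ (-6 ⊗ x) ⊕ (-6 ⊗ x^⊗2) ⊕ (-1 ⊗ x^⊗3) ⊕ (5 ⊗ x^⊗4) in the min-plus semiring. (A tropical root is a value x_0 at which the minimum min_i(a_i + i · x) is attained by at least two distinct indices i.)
Roots: {-6, -5, 0, 4}

Each tropical root is a break point of the lower envelope of the lines y = a_i + i · x (there are 5 lines, with slopes 0, 1, ..., 4). Only the lines that attain the minimum somewhere contribute to roots; other lines are dominated. Here the surviving (envelope) indices are i = 4, i = 3, i = 2, i = 1, i = 0.
Intersections between consecutive envelope lines give the roots: for adjacent envelope indices i < j the intersection is x = (a_i − a_j) / (j − i). Reading off the sorted break points: {-6, -5, 0, 4}.
Verification: at each break x_0, at least two indices attain the minimum of min_i(a_i + i · x_0).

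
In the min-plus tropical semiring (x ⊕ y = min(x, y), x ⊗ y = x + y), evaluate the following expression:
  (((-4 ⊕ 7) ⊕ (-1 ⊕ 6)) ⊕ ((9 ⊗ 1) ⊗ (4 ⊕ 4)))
(((-4 ⊕ 7) ⊕ (-1 ⊕ 6)) ⊕ ((9 ⊗ 1) ⊗ (4 ⊕ 4))) = -4

Expand innermost to outermost. Recall ⊕ takes the minimum of its arguments and ⊗ takes their sum. Working out the expression (((-4 ⊕ 7) ⊕ (-1 ⊕ 6)) ⊕ ((9 ⊗ 1) ⊗ (4 ⊕ 4))) gives -4.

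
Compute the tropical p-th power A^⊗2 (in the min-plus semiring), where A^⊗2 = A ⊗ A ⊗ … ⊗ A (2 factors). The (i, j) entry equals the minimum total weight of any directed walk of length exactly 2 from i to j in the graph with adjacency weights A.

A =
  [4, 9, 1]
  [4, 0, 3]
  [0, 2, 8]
A^⊗2 =
  [1, 3, 5]
  [3, 0, 3]
  [4, 2, 1]

Each entry (A^⊗2)_ij equals the minimum over all length-2 walks i = v_0 → v_1 → … → v_2 = j of Σ_t A[v_t][v_{t+1}]. For example, for (i, j) = (0, 2) we minimise over 3 possible intermediate vertex sequences; the minimum is 5, attained along the walk 0 → 0 → 2.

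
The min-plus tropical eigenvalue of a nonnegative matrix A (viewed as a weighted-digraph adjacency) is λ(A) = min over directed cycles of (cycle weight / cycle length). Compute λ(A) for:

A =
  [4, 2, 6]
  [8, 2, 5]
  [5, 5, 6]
λ(A) = 2

Enumerate directed cycles and compute their means (weight / length). Sample:
  cycle 0 → 0: weight = 4, length = 1, mean = 4/1 ≈ 4.000
  cycle 1 → 1: weight = 2, length = 1, mean = 2/1 ≈ 2.000
  cycle 2 → 2: weight = 6, length = 1, mean = 6/1 ≈ 6.000
  cycle 0 → 1 → 0: weight = 10, length = 2, mean = 10/2 ≈ 5.000
  cycle 0 → 2 → 0: weight = 11, length = 2, mean = 11/2 ≈ 5.500
  cycle 1 → 0 → 1: weight = 10, length = 2, mean = 10/2 ≈ 5.000
Minimum mean = 2.000, attained e.g. along the cycle 1 → 1 with weight 2 and length 1. So λ(A) = 2/1 = 2.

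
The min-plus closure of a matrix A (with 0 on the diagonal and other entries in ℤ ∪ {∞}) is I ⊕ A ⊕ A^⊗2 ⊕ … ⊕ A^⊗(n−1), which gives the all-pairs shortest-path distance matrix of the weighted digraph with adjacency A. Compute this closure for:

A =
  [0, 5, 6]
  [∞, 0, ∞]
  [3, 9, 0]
Closure =
  [0, 5, 6]
  [∞, 0, ∞]
  [3, 8, 0]

This is the Floyd-Warshall all-pairs shortest-path computation. For each intermediate vertex k = 0, 1, …, 2, update dist[i][j] ← min(dist[i][j], dist[i][k] + dist[k][j]). The final matrix gives, for each (i, j), the minimum total weight of any directed path from i to j (possibly empty when i = j).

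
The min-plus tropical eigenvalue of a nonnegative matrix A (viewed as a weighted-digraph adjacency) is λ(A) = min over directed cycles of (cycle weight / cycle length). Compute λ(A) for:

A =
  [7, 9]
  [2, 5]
λ(A) = 5

Enumerate directed cycles and compute their means (weight / length). Sample:
  cycle 0 → 0: weight = 7, length = 1, mean = 7/1 ≈ 7.000
  cycle 1 → 1: weight = 5, length = 1, mean = 5/1 ≈ 5.000
  cycle 0 → 1 → 0: weight = 11, length = 2, mean = 11/2 ≈ 5.500
  cycle 1 → 0 → 1: weight = 11, length = 2, mean = 11/2 ≈ 5.500
Minimum mean = 5.000, attained e.g. along the cycle 1 → 1 with weight 5 and length 1. So λ(A) = 5/1 = 5.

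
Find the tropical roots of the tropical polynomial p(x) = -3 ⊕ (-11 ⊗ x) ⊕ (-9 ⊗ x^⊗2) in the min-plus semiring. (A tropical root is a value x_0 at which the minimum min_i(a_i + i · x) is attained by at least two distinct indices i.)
Roots: {-2, 8}

Each tropical root is a break point of the lower envelope of the lines y = a_i + i · x (there are 3 lines, with slopes 0, 1, ..., 2). Only the lines that attain the minimum somewhere contribute to roots; other lines are dominated. Here the surviving (envelope) indices are i = 2, i = 1, i = 0.
Intersections between consecutive envelope lines give the roots: for adjacent envelope indices i < j the intersection is x = (a_i − a_j) / (j − i). Reading off the sorted break points: {-2, 8}.
Verification: at each break x_0, at least two indices attain the minimum of min_i(a_i + i · x_0).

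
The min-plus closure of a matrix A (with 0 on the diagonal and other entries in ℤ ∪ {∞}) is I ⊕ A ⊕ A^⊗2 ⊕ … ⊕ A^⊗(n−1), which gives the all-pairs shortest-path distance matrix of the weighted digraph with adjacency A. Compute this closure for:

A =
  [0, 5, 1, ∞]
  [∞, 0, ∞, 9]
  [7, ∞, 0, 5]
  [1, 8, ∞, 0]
Closure =
  [0, 5, 1, 6]
  [10, 0, 11, 9]
  [6, 11, 0, 5]
  [1, 6, 2, 0]

This is the Floyd-Warshall all-pairs shortest-path computation. For each intermediate vertex k = 0, 1, …, 3, update dist[i][j] ← min(dist[i][j], dist[i][k] + dist[k][j]). The final matrix gives, for each (i, j), the minimum total weight of any directed path from i to j (possibly empty when i = j).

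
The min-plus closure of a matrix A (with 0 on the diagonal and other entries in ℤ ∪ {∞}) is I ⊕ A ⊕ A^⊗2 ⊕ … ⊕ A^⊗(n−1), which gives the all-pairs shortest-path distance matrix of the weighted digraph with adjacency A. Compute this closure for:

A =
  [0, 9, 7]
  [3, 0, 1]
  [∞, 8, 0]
Closure =
  [0, 9, 7]
  [3, 0, 1]
  [11, 8, 0]

This is the Floyd-Warshall all-pairs shortest-path computation. For each intermediate vertex k = 0, 1, …, 2, update dist[i][j] ← min(dist[i][j], dist[i][k] + dist[k][j]). The final matrix gives, for each (i, j), the minimum total weight of any directed path from i to j (possibly empty when i = j).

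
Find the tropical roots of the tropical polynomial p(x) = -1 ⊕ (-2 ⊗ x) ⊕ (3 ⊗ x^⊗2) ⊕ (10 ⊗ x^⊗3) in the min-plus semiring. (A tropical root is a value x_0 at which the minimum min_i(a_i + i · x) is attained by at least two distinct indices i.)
Roots: {-7, -5, 1}

Each tropical root is a break point of the lower envelope of the lines y = a_i + i · x (there are 4 lines, with slopes 0, 1, ..., 3). Only the lines that attain the minimum somewhere contribute to roots; other lines are dominated. Here the surviving (envelope) indices are i = 3, i = 2, i = 1, i = 0.
Intersections between consecutive envelope lines give the roots: for adjacent envelope indices i < j the intersection is x = (a_i − a_j) / (j − i). Reading off the sorted break points: {-7, -5, 1}.
Verification: at each break x_0, at least two indices attain the minimum of min_i(a_i + i · x_0).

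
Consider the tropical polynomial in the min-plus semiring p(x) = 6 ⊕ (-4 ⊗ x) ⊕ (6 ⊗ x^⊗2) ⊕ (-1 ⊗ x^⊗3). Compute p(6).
p(6) = 2

A tropical monomial a ⊗ x^⊗i evaluates to a + i · x. Evaluating each term at x = 6:
  Term 0 contributes 6 + 0 · 6 = 6
  Term 1 contributes -4 + 1 · 6 = 2
  Term 2 contributes 6 + 2 · 6 = 18
  Term 3 contributes -1 + 3 · 6 = 17
p(6) = ⊕ of these = min[6, 2, 18, 17] = 2.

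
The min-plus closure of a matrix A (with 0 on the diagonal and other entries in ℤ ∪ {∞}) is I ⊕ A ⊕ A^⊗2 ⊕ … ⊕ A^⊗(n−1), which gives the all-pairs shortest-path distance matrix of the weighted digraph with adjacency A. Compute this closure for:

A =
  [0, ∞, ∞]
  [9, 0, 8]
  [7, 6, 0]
Closure =
  [0, ∞, ∞]
  [9, 0, 8]
  [7, 6, 0]

This is the Floyd-Warshall all-pairs shortest-path computation. For each intermediate vertex k = 0, 1, …, 2, update dist[i][j] ← min(dist[i][j], dist[i][k] + dist[k][j]). The final matrix gives, for each (i, j), the minimum total weight of any directed path from i to j (possibly empty when i = j).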